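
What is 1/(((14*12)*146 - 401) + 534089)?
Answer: 1/558216 ≈ 1.7914e-6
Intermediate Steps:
1/(((14*12)*146 - 401) + 534089) = 1/((168*146 - 401) + 534089) = 1/((24528 - 401) + 534089) = 1/(24127 + 534089) = 1/558216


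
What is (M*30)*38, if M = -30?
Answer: -34200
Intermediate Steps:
(M*30)*38 = -30*30*38 = -900*38 = -34200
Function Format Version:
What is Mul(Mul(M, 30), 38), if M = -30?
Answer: -34200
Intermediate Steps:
Mul(Mul(M, 30), 38) = Mul(Mul(-30, 30), 38) = Mul(-900, 38) = -34200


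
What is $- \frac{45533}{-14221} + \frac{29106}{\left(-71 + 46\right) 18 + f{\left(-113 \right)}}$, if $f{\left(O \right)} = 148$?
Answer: $- \frac{200082730}{2147371} \approx -93.176$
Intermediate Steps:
$- \frac{45533}{-14221} + \frac{29106}{\left(-71 + 46\right) 18 + f{\left(-113 \right)}} = - \frac{45533}{-14221} + \frac{29106}{\left(-71 + 46\right) 18 + 148} = \left(-45533\right) \left(- \frac{1}{14221}\right) + \frac{29106}{\left(-25\right) 18 + 148} = \frac{45533}{14221} + \frac{29106}{-450 + 148} = \frac{45533}{14221} + \frac{29106}{-302} = \frac{45533}{14221} + 29106 \left(- \frac{1}{302}\right) = \frac{45533}{14221} - \frac{14553}{151} = - \frac{200082730}{2147371}$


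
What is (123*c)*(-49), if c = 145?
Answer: -873915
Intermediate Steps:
(123*c)*(-49) = (123*145)*(-49) = 17835*(-49) = -873915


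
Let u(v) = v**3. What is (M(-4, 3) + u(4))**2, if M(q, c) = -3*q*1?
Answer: 5776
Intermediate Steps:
M(q, c) = -3*q
(M(-4, 3) + u(4))**2 = (-3*(-4) + 4**3)**2 = (12 + 64)**2 = 76**2 = 5776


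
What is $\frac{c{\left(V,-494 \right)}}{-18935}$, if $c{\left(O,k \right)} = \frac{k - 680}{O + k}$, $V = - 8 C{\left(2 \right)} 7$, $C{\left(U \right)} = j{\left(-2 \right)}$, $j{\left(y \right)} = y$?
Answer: $- \frac{587}{3616585} \approx -0.00016231$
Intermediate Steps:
$C{\left(U \right)} = -2$
$V = 112$ ($V = \left(-8\right) \left(-2\right) 7 = 16 \cdot 7 = 112$)
$c{\left(O,k \right)} = \frac{-680 + k}{O + k}$
$\frac{c{\left(V,-494 \right)}}{-18935} = \frac{\frac{1}{112 - 494} \left(-680 - 494\right)}{-18935} = \frac{1}{-382} \left(-1174\right) \left(- \frac{1}{18935}\right) = \left(- \frac{1}{382}\right) \left(-1174\right) \left(- \frac{1}{18935}\right) = \frac{587}{191} \left(- \frac{1}{18935}\right) = - \frac{587}{3616585}$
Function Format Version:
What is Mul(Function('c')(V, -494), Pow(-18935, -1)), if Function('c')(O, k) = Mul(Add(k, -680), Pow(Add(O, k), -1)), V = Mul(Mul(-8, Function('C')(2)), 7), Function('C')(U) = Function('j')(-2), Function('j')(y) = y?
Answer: Rational(-587, 3616585) ≈ -0.00016231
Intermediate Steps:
Function('C')(U) = -2
V = 112 (V = Mul(Mul(-8, -2), 7) = Mul(16, 7) = 112)
Function('c')(O, k) = Mul(Pow(Add(O, k), -1), Add(-680, k)) (Function('c')(O, k) = Mul(Add(-680, k), Pow(Add(O, k), -1)) = Mul(Pow(Add(O, k), -1), Add(-680, k)))
Mul(Function('c')(V, -494), Pow(-18935, -1)) = Mul(Mul(Pow(Add(112, -494), -1), Add(-680, -494)), Pow(-18935, -1)) = Mul(Mul(Pow(-382, -1), -1174), Rational(-1, 18935)) = Mul(Mul(Rational(-1, 382), -1174), Rational(-1, 18935)) = Mul(Rational(587, 191), Rational(-1, 18935)) = Rational(-587, 3616585)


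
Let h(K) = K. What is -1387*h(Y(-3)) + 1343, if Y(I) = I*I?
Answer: -11140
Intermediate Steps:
Y(I) = I**2
-1387*h(Y(-3)) + 1343 = -1387*(-3)**2 + 1343 = -1387*9 + 1343 = -12483 + 1343 = -11140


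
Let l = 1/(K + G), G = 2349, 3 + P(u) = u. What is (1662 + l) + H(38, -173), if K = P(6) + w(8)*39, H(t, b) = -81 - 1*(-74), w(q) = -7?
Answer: 3440746/2079 ≈ 1655.0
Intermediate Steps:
H(t, b) = -7 (H(t, b) = -81 + 74 = -7)
P(u) = -3 + u
K = -270 (K = (-3 + 6) - 7*39 = 3 - 273 = -270)
l = 1/2079 (l = 1/(-270 + 2349) = 1/2079 ≈ 0.00048100)
(1662 + l) + H(38, -173) = (1662 + 1/2079) - 7 = 3455299/2079 - 7 = 3440746/2079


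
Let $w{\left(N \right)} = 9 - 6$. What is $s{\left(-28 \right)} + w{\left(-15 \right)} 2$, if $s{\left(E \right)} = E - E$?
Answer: $6$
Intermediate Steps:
$s{\left(E \right)} = 0$
$w{\left(N \right)} = 3$
$s{\left(-28 \right)} + w{\left(-15 \right)} 2 = 0 + 3 \cdot 2 = 0 + 6 = 6$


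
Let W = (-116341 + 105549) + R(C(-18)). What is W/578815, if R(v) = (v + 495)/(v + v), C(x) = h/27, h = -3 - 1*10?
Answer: -146972/7524595 ≈ -0.019532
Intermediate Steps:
h = -13 (h = -3 - 10 = -13)
C(x) = -13/27
R(v) = (495 + v)/(2*v) (R(v) = (495 + v)/((2*v)) = (495 + v)*(1/(2*v)) = (495 + v)/(2*v))
W = -146972/13 (W = (-116341 + 105549) + (495 - 13/27)/(2*(-13/27)) = -10792 + (½)*(-27/13)*(13352/27) = -10792 - 6676/13 = -146972/13 ≈ -11306.)
W/578815 = -146972/13/578815 = -146972/13*1/578815 = -146972/7524595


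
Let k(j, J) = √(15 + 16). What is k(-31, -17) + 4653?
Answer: 4653 + √31 ≈ 4658.6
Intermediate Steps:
k(j, J) = √31
k(-31, -17) + 4653 = √31 + 4653 = 4653 + √31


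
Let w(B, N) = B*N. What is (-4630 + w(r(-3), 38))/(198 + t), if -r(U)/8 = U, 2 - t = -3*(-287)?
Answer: 3718/661 ≈ 5.6248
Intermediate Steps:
t = -859 (t = 2 - (-3)*(-287) = 2 - 1*861 = 2 - 861 = -859)
r(U) = -8*U
(-4630 + w(r(-3), 38))/(198 + t) = (-4630 - 8*(-3)*38)/(198 - 859) = (-4630 + 24*38)/(-661) = (-4630 + 912)*(-1/661) = -3718*(-1/661) = 3718/661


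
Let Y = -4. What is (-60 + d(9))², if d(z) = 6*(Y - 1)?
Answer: 8100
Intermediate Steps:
d(z) = -30 (d(z) = 6*(-4 - 1) = 6*(-5) = -30)
(-60 + d(9))² = (-60 - 30)² = (-90)² = 8100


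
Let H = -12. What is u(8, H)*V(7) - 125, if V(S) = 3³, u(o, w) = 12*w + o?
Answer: -3797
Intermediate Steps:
u(o, w) = o + 12*w
V(S) = 27
u(8, H)*V(7) - 125 = (8 + 12*(-12))*27 - 125 = (8 - 144)*27 - 125 = -136*27 - 125 = -3672 - 125 = -3797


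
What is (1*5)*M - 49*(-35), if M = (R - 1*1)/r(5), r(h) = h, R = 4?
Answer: 1718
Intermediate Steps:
M = 3/5 (M = (4 - 1*1)/5 = (4 - 1)*(1/5) = 3*(1/5) = 3/5 ≈ 0.60000)
(1*5)*M - 49*(-35) = (1*5)*(3/5) - 49*(-35) = 5*(3/5) + 1715 = 3 + 1715 = 1718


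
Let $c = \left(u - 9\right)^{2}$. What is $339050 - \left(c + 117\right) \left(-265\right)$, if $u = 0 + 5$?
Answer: $374295$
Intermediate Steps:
$u = 5$
$c = 16$ ($c = \left(5 - 9\right)^{2} = \left(-4\right)^{2} = 16$)
$339050 - \left(c + 117\right) \left(-265\right) = 339050 - \left(16 + 117\right) \left(-265\right) = 339050 - 133 \left(-265\right) = 339050 - -35245 = 339050 + 35245 = 374295$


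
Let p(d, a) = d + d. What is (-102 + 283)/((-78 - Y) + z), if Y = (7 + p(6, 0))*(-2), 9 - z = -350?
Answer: 181/319 ≈ 0.56740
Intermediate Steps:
z = 359 (z = 9 - 1*(-350) = 9 + 350 = 359)
p(d, a) = 2*d
Y = -38 (Y = (7 + 2*6)*(-2) = (7 + 12)*(-2) = 19*(-2) = -38)
(-102 + 283)/((-78 - Y) + z) = (-102 + 283)/((-78 - 1*(-38)) + 359) = 181/((-78 + 38) + 359) = 181/(-40 + 359) = 181/319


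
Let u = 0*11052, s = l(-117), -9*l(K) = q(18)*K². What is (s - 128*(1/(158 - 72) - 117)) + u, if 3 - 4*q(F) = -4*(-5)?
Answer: 3687467/172 ≈ 21439.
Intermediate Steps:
q(F) = -17/4 (q(F) = ¾ - (-1)*(-5) = ¾ - ¼*20 = ¾ - 5 = -17/4)
l(K) = 17*K²/36 (l(K) = -(-17)*K²/36 = 17*K²/36)
s = 25857/4 (s = (17/36)*(-117)² = (17/36)*13689 = 25857/4 ≈ 6464.3)
u = 0
(s - 128*(1/(158 - 72) - 117)) + u = (25857/4 - 128*(1/(158 - 72) - 117)) + 0 = (25857/4 - 128*(1/86 - 117)) + 0 = (25857/4 - 128*(-10061/86)) + 0 = (25857/4 + 643904/43) + 0 = 3687467/172 + 0 = 3687467/172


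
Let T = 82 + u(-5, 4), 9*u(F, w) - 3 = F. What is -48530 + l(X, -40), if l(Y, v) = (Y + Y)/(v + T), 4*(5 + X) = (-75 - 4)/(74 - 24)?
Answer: -1824737711/37600 ≈ -48530.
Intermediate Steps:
u(F, w) = 1/3 + F/9
T = 736/9 (T = 82 + (1/3 + (1/9)*(-5)) = 82 + (1/3 - 5/9) = 82 - 2/9 = 736/9 ≈ 81.778)
X = -1079/200 (X = -5 + ((-75 - 4)/(74 - 24))/4 = -5 + (-79/50)/4 = -5 + (-79*1/50)/4 = -5 + (1/4)*(-79/50) = -5 - 79/200 = -1079/200 ≈ -5.3950)
l(Y, v) = 2*Y/(736/9 + v) (l(Y, v) = (Y + Y)/(v + 736/9) = (2*Y)/(736/9 + v) = 2*Y/(736/9 + v))
-48530 + l(X, -40) = -48530 + 18*(-1079/200)/(736 + 9*(-40)) = -48530 + 18*(-1079/200)/(736 - 360) = -48530 + 18*(-1079/200)/376 = -48530 + 18*(-1079/200)*(1/376) = -48530 - 9711/37600 = -1824737711/37600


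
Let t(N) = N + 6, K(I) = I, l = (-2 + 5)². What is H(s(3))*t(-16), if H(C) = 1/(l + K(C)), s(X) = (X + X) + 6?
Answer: -10/21 ≈ -0.47619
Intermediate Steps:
l = 9 (l = 3² = 9)
t(N) = 6 + N
s(X) = 6 + 2*X (s(X) = 2*X + 6 = 6 + 2*X)
H(C) = 1/(9 + C)
H(s(3))*t(-16) = (6 - 16)/(9 + (6 + 2*3)) = -10/(9 + (6 + 6)) = -10/(9 + 12) = -10/21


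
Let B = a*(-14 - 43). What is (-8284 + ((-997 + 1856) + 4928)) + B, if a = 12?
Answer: -3181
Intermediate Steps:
B = -684 (B = 12*(-14 - 43) = 12*(-57) = -684)
(-8284 + ((-997 + 1856) + 4928)) + B = (-8284 + ((-997 + 1856) + 4928)) - 684 = (-8284 + (859 + 4928)) - 684 = (-8284 + 5787) - 684 = -2497 - 684 = -3181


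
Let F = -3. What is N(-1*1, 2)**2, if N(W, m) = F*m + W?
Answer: 49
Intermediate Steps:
N(W, m) = W - 3*m (N(W, m) = -3*m + W = W - 3*m)
N(-1*1, 2)**2 = (-1*1 - 3*2)**2 = (-1 - 6)**2 = (-7)**2 = 49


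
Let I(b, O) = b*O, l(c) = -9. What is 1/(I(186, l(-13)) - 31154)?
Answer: -1/32828 ≈ -3.0462e-5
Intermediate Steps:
I(b, O) = O*b
1/(I(186, l(-13)) - 31154) = 1/(-9*186 - 31154) = 1/(-1674 - 31154) = 1/(-32828) = -1/32828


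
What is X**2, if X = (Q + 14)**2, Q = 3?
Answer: 83521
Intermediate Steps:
X = 289 (X = (3 + 14)**2 = 17**2 = 289)
X**2 = 289**2 = 83521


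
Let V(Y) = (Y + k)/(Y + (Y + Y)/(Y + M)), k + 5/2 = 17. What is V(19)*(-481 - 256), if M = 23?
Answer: -94269/76 ≈ -1240.4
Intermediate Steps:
k = 29/2 (k = -5/2 + 17 = 29/2 ≈ 14.500)
V(Y) = (29/2 + Y)/(Y + 2*Y/(23 + Y)) (V(Y) = (Y + 29/2)/(Y + (Y + Y)/(Y + 23)) = (29/2 + Y)/(Y + (2*Y)/(23 + Y)) = (29/2 + Y)/(Y + 2*Y/(23 + Y)))
V(19)*(-481 - 256) = ((½)*(667 + 2*19² + 75*19)/(19*(25 + 19)))*(-481 - 256) = ((½)*(1/19)*(667 + 2*361 + 1425)/44)*(-737) = ((½)*(1/19)*(1/44)*(667 + 722 + 1425))*(-737) = ((½)*(1/19)*(1/44)*2814)*(-737) = (1407/836)*(-737) = -94269/76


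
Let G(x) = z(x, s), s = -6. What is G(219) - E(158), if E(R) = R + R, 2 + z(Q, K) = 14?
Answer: -304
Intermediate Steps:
z(Q, K) = 12 (z(Q, K) = -2 + 14 = 12)
G(x) = 12
E(R) = 2*R
G(219) - E(158) = 12 - 2*158 = 12 - 1*316 = 12 - 316 = -304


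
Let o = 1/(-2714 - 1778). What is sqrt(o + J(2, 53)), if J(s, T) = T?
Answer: 5*sqrt(10694329)/2246 ≈ 7.2801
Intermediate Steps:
o = -1/4492 (o = 1/(-4492) = -1/4492 ≈ -0.00022262)
sqrt(o + J(2, 53)) = sqrt(-1/4492 + 53) = sqrt(238075/4492) = 5*sqrt(10694329)/2246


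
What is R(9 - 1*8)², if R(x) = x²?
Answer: 1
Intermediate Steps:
R(9 - 1*8)² = ((9 - 1*8)²)² = ((9 - 8)²)² = (1²)² = 1² = 1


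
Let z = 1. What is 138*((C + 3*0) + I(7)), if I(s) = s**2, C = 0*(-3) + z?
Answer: 6900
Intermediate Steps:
C = 1 (C = 0*(-3) + 1 = 0 + 1 = 1)
138*((C + 3*0) + I(7)) = 138*((1 + 3*0) + 7**2) = 138*((1 + 0) + 49) = 138*(1 + 49) = 138*50 = 6900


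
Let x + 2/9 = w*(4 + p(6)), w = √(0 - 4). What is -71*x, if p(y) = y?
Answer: 142/9 - 1420*I ≈ 15.778 - 1420.0*I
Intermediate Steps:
w = 2*I (w = √(-4) = 2*I ≈ 2.0*I)
x = -2/9 + 20*I (x = -2/9 + (2*I)*(4 + 6) = -2/9 + (2*I)*10 = -2/9 + 20*I ≈ -0.22222 + 20.0*I)
-71*x = -71*(-2/9 + 20*I) = 142/9 - 1420*I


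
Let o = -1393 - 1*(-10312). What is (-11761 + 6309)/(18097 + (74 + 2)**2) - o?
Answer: -212928739/23873 ≈ -8919.2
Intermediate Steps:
o = 8919 (o = -1393 + 10312 = 8919)
(-11761 + 6309)/(18097 + (74 + 2)**2) - o = (-11761 + 6309)/(18097 + (74 + 2)**2) - 1*8919 = -5452/(18097 + 76**2) - 8919 = -5452/(18097 + 5776) - 8919 = -5452/23873 - 8919 = -212928739/23873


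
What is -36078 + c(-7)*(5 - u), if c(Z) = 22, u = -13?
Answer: -35682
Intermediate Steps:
-36078 + c(-7)*(5 - u) = -36078 + 22*(5 - 1*(-13)) = -36078 + 22*(5 + 13) = -36078 + 22*18 = -36078 + 396 = -35682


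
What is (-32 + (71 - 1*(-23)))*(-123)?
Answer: -7626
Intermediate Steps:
(-32 + (71 - 1*(-23)))*(-123) = (-32 + (71 + 23))*(-123) = (-32 + 94)*(-123) = 62*(-123) = -7626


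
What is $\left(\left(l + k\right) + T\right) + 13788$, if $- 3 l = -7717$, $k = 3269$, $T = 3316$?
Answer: $\frac{68836}{3} \approx 22945.0$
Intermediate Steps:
$l = \frac{7717}{3}$ ($l = \left(- \frac{1}{3}\right) \left(-7717\right) = \frac{7717}{3} \approx 2572.3$)
$\left(\left(l + k\right) + T\right) + 13788 = \left(\left(\frac{7717}{3} + 3269\right) + 3316\right) + 13788 = \left(\frac{17524}{3} + 3316\right) + 13788 = \frac{27472}{3} + 13788 = \frac{68836}{3}$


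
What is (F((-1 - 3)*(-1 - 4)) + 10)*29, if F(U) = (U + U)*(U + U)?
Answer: 46690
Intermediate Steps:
F(U) = 4*U**2 (F(U) = (2*U)*(2*U) = 4*U**2)
(F((-1 - 3)*(-1 - 4)) + 10)*29 = (4*((-1 - 3)*(-1 - 4))**2 + 10)*29 = (4*(-4*(-5))**2 + 10)*29 = (4*20**2 + 10)*29 = (4*400 + 10)*29 = (1600 + 10)*29 = 1610*29 = 46690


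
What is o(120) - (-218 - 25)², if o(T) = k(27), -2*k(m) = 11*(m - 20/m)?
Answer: -3196445/54 ≈ -59193.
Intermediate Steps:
k(m) = 110/m - 11*m/2 (k(m) = -11*(m - 20/m)/2 = -(-220/m + 11*m)/2 = 110/m - 11*m/2)
o(T) = -7799/54 (o(T) = 110/27 - 11/2*27 = 110*(1/27) - 297/2 = 110/27 - 297/2 = -7799/54)
o(120) - (-218 - 25)² = -7799/54 - (-218 - 25)² = -7799/54 - 1*(-243)² = -7799/54 - 1*59049 = -7799/54 - 59049 = -3196445/54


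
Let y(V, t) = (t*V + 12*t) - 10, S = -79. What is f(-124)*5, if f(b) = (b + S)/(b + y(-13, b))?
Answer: 203/2 ≈ 101.50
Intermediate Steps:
y(V, t) = -10 + 12*t + V*t (y(V, t) = (V*t + 12*t) - 10 = (12*t + V*t) - 10 = -10 + 12*t + V*t)
f(b) = 79/10 - b/10 (f(b) = (b - 79)/(b + (-10 + 12*b - 13*b)) = (-79 + b)/(b + (-10 - b)) = (-79 + b)/(-10) = (-79 + b)*(-⅒) = 79/10 - b/10)
f(-124)*5 = (79/10 - ⅒*(-124))*5 = (79/10 + 62/5)*5 = (203/10)*5 = 203/2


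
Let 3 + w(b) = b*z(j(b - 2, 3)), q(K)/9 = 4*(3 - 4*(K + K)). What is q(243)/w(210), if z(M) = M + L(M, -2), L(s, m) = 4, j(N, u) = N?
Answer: -23292/14839 ≈ -1.5696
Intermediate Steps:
z(M) = 4 + M (z(M) = M + 4 = 4 + M)
q(K) = 108 - 288*K (q(K) = 9*(4*(3 - 4*(K + K))) = 9*(4*(3 - 8*K)) = 9*(12 - 32*K) = 108 - 288*K)
w(b) = -3 + b*(2 + b) (w(b) = -3 + b*(4 + (b - 2)) = -3 + b*(4 + (-2 + b)) = -3 + b*(2 + b))
q(243)/w(210) = (108 - 288*243)/(-3 + 210*(2 + 210)) = (108 - 69984)/(-3 + 210*212) = -69876/(-3 + 44520) = -69876/44517 = -69876*1/44517 = -23292/14839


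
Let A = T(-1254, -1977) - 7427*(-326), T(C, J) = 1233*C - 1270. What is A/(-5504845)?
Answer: -174750/1100969 ≈ -0.15872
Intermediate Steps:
T(C, J) = -1270 + 1233*C
A = 873750 (A = (-1270 + 1233*(-1254)) - 7427*(-326) = (-1270 - 1546182) - 1*(-2421202) = -1547452 + 2421202 = 873750)
A/(-5504845) = 873750/(-5504845) = 873750*(-1/5504845) = -174750/1100969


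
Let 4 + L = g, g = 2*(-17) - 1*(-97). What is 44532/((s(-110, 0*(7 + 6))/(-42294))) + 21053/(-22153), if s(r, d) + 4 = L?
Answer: -41723767904339/1218415 ≈ -3.4244e+7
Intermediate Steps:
g = 63 (g = -34 + 97 = 63)
L = 59 (L = -4 + 63 = 59)
s(r, d) = 55 (s(r, d) = -4 + 59 = 55)
44532/((s(-110, 0*(7 + 6))/(-42294))) + 21053/(-22153) = 44532/((55/(-42294))) + 21053/(-22153) = 44532/((55*(-1/42294))) + 21053*(-1/22153) = 44532/(-55/42294) - 21053/22153 = 44532*(-42294/55) - 21053/22153 = -1883436408/55 - 21053/22153 = -41723767904339/1218415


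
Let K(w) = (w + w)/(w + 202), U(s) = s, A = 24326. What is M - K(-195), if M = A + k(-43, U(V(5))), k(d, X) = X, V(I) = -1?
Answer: 170665/7 ≈ 24381.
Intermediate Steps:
K(w) = 2*w/(202 + w) (K(w) = (2*w)/(202 + w) = 2*w/(202 + w))
M = 24325 (M = 24326 - 1 = 24325)
M - K(-195) = 24325 - 2*(-195)/(202 - 195) = 24325 - 2*(-195)/7 = 24325 - 1*(-390/7) = 24325 + 390/7 = 170665/7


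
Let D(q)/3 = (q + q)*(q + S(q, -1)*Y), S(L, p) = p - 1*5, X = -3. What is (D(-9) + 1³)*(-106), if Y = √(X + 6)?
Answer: -51622 - 34344*√3 ≈ -1.1111e+5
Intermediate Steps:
Y = √3 (Y = √(-3 + 6) = √3 ≈ 1.7320)
S(L, p) = -5 + p (S(L, p) = p - 5 = -5 + p)
D(q) = 6*q*(q - 6*√3) (D(q) = 3*((q + q)*(q + (-5 - 1)*√3)) = 3*((2*q)*(q - 6*√3)) = 3*(2*q*(q - 6*√3)) = 6*q*(q - 6*√3))
(D(-9) + 1³)*(-106) = (6*(-9)*(-9 - 6*√3) + 1³)*(-106) = ((486 + 324*√3) + 1)*(-106) = (487 + 324*√3)*(-106) = -51622 - 34344*√3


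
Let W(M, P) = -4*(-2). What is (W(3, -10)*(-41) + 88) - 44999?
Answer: -45239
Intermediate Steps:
W(M, P) = 8
(W(3, -10)*(-41) + 88) - 44999 = (8*(-41) + 88) - 44999 = (-328 + 88) - 44999 = -240 - 44999 = -45239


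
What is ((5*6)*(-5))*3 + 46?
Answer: -404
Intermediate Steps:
((5*6)*(-5))*3 + 46 = (30*(-5))*3 + 46 = -150*3 + 46 = -450 + 46 = -404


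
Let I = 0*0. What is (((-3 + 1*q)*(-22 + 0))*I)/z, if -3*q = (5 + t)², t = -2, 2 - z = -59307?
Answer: 0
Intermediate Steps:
z = 59309 (z = 2 - 1*(-59307) = 2 + 59307 = 59309)
q = -3 (q = -(5 - 2)²/3 = -⅓*3² = -⅓*9 = -3)
I = 0
(((-3 + 1*q)*(-22 + 0))*I)/z = (((-3 + 1*(-3))*(-22 + 0))*0)/59309 = (((-3 - 3)*(-22))*0)*(1/59309) = (-6*(-22)*0)*(1/59309) = (132*0)*(1/59309) = 0*(1/59309) = 0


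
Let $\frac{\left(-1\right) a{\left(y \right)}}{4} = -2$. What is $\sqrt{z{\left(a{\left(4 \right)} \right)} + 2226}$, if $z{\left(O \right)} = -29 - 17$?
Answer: $2 \sqrt{545} \approx 46.69$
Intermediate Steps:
$a{\left(y \right)} = 8$ ($a{\left(y \right)} = \left(-4\right) \left(-2\right) = 8$)
$z{\left(O \right)} = -46$ ($z{\left(O \right)} = -29 - 17 = -46$)
$\sqrt{z{\left(a{\left(4 \right)} \right)} + 2226} = \sqrt{-46 + 2226} = \sqrt{2180} = 2 \sqrt{545}$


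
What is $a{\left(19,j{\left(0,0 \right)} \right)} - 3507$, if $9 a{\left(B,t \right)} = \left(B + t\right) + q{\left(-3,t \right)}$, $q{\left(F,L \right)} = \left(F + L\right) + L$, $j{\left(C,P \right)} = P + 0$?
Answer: $- \frac{31547}{9} \approx -3505.2$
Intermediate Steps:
$j{\left(C,P \right)} = P$
$q{\left(F,L \right)} = F + 2 L$
$a{\left(B,t \right)} = - \frac{1}{3} + \frac{t}{3} + \frac{B}{9}$ ($a{\left(B,t \right)} = \frac{\left(B + t\right) + \left(-3 + 2 t\right)}{9} = \frac{-3 + B + 3 t}{9} = - \frac{1}{3} + \frac{t}{3} + \frac{B}{9}$)
$a{\left(19,j{\left(0,0 \right)} \right)} - 3507 = \left(- \frac{1}{3} + \frac{1}{3} \cdot 0 + \frac{1}{9} \cdot 19\right) - 3507 = \left(- \frac{1}{3} + 0 + \frac{19}{9}\right) - 3507 = \frac{16}{9} - 3507 = - \frac{31547}{9}$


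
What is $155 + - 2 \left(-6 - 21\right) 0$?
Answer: $155$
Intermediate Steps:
$155 + - 2 \left(-6 - 21\right) 0 = 155 + \left(-2\right) \left(-27\right) 0 = 155 + 54 \cdot 0 = 155 + 0 = 155$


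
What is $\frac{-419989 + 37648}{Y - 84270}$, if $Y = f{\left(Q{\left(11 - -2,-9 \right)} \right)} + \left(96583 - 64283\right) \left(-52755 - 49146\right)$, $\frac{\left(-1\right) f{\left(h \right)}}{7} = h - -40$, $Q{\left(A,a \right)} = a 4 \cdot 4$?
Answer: $\frac{382341}{3291485842} \approx 0.00011616$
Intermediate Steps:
$Q{\left(A,a \right)} = 16 a$ ($Q{\left(A,a \right)} = 4 a 4 = 16 a$)
$f{\left(h \right)} = -280 - 7 h$ ($f{\left(h \right)} = - 7 \left(h - -40\right) = - 7 \left(h + 40\right) = - 7 \left(40 + h\right) = -280 - 7 h$)
$Y = -3291401572$ ($Y = \left(-280 - 7 \cdot 16 \left(-9\right)\right) + \left(96583 - 64283\right) \left(-52755 - 49146\right) = \left(-280 - -1008\right) + 32300 \left(-101901\right) = \left(-280 + 1008\right) - 3291402300 = 728 - 3291402300 = -3291401572$)
$\frac{-419989 + 37648}{Y - 84270} = \frac{-419989 + 37648}{-3291401572 - 84270} = - \frac{382341}{-3291485842} = \left(-382341\right) \left(- \frac{1}{3291485842}\right) = \frac{382341}{3291485842}$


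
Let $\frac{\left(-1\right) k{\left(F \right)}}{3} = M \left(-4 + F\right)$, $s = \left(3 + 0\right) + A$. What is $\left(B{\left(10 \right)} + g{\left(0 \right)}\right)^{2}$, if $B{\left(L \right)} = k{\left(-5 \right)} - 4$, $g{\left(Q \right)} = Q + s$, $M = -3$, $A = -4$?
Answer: $7396$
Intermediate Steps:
$s = -1$ ($s = \left(3 + 0\right) - 4 = 3 - 4 = -1$)
$k{\left(F \right)} = -36 + 9 F$ ($k{\left(F \right)} = - 3 \left(- 3 \left(-4 + F\right)\right) = - 3 \left(12 - 3 F\right) = -36 + 9 F$)
$g{\left(Q \right)} = -1 + Q$ ($g{\left(Q \right)} = Q - 1 = -1 + Q$)
$B{\left(L \right)} = -85$ ($B{\left(L \right)} = \left(-36 + 9 \left(-5\right)\right) - 4 = \left(-36 - 45\right) - 4 = -81 - 4 = -85$)
$\left(B{\left(10 \right)} + g{\left(0 \right)}\right)^{2} = \left(-85 + \left(-1 + 0\right)\right)^{2} = \left(-85 - 1\right)^{2} = \left(-86\right)^{2} = 7396$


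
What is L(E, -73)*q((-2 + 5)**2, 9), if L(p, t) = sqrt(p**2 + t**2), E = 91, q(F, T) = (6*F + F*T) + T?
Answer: 144*sqrt(13610) ≈ 16799.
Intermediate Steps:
q(F, T) = T + 6*F + F*T
L(E, -73)*q((-2 + 5)**2, 9) = sqrt(91**2 + (-73)**2)*(9 + 6*(-2 + 5)**2 + (-2 + 5)**2*9) = sqrt(8281 + 5329)*(9 + 6*3**2 + 3**2*9) = sqrt(13610)*(9 + 6*9 + 9*9) = sqrt(13610)*(9 + 54 + 81) = sqrt(13610)*144 = 144*sqrt(13610)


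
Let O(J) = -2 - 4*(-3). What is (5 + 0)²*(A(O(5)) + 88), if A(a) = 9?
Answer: 2425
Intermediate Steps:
O(J) = 10 (O(J) = -2 - 1*(-12) = -2 + 12 = 10)
(5 + 0)²*(A(O(5)) + 88) = (5 + 0)²*(9 + 88) = 5²*97 = 25*97 = 2425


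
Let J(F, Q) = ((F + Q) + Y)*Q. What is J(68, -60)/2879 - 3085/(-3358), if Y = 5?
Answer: 6262475/9667682 ≈ 0.64777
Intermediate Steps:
J(F, Q) = Q*(5 + F + Q) (J(F, Q) = ((F + Q) + 5)*Q = (5 + F + Q)*Q = Q*(5 + F + Q))
J(68, -60)/2879 - 3085/(-3358) = -60*(5 + 68 - 60)/2879 - 3085/(-3358) = -60*13*(1/2879) - 3085*(-1/3358) = -780*1/2879 + 3085/3358 = -780/2879 + 3085/3358 = 6262475/9667682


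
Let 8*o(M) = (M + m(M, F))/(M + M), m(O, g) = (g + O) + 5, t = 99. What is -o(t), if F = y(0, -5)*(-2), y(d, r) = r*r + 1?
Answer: -151/1584 ≈ -0.095328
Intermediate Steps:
y(d, r) = 1 + r² (y(d, r) = r² + 1 = 1 + r²)
F = -52 (F = (1 + (-5)²)*(-2) = (1 + 25)*(-2) = 26*(-2) = -52)
m(O, g) = 5 + O + g (m(O, g) = (O + g) + 5 = 5 + O + g)
o(M) = (-47 + 2*M)/(16*M) (o(M) = ((M + (5 + M - 52))/(M + M))/8 = ((M + (-47 + M))/((2*M)))/8 = ((-47 + 2*M)*(1/(2*M)))/8 = ((-47 + 2*M)/(2*M))/8 = (-47 + 2*M)/(16*M))
-o(t) = -(-47 + 2*99)/(16*99) = -(-47 + 198)/(16*99) = -151/(16*99) = -1*151/1584 = -151/1584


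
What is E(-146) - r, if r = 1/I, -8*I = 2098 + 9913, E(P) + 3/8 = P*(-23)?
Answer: 322627535/96088 ≈ 3357.6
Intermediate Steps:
E(P) = -3/8 - 23*P (E(P) = -3/8 + P*(-23) = -3/8 - 23*P)
I = -12011/8 (I = -(2098 + 9913)/8 = -⅛*12011 = -12011/8 ≈ -1501.4)
r = -8/12011 (r = 1/(-12011/8) = -8/12011 ≈ -0.00066606)
E(-146) - r = (-3/8 - 23*(-146)) - 1*(-8/12011) = (-3/8 + 3358) + 8/12011 = 26861/8 + 8/12011 = 322627535/96088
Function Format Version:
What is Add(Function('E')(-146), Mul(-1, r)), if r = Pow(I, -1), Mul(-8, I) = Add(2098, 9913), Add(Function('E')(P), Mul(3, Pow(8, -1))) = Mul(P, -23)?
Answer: Rational(322627535, 96088) ≈ 3357.6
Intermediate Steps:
Function('E')(P) = Add(Rational(-3, 8), Mul(-23, P)) (Function('E')(P) = Add(Rational(-3, 8), Mul(P, -23)) = Add(Rational(-3, 8), Mul(-23, P)))
I = Rational(-12011, 8) (I = Mul(Rational(-1, 8), Add(2098, 9913)) = Mul(Rational(-1, 8), 12011) = Rational(-12011, 8) ≈ -1501.4)
r = Rational(-8, 12011) (r = Pow(Rational(-12011, 8), -1) = Rational(-8, 12011) ≈ -0.00066606)
Add(Function('E')(-146), Mul(-1, r)) = Add(Add(Rational(-3, 8), Mul(-23, -146)), Mul(-1, Rational(-8, 12011))) = Add(Add(Rational(-3, 8), 3358), Rational(8, 12011)) = Add(Rational(26861, 8), Rational(8, 12011)) = Rational(322627535, 96088)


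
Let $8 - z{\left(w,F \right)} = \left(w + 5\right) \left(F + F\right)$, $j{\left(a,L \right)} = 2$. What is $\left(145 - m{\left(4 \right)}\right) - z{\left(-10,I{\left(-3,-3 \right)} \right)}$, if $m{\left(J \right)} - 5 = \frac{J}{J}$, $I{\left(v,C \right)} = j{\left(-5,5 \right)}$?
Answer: $111$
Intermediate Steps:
$I{\left(v,C \right)} = 2$
$m{\left(J \right)} = 6$ ($m{\left(J \right)} = 5 + \frac{J}{J} = 5 + 1 = 6$)
$z{\left(w,F \right)} = 8 - 2 F \left(5 + w\right)$ ($z{\left(w,F \right)} = 8 - \left(w + 5\right) \left(F + F\right) = 8 - \left(5 + w\right) 2 F = 8 - 2 F \left(5 + w\right)$)
$\left(145 - m{\left(4 \right)}\right) - z{\left(-10,I{\left(-3,-3 \right)} \right)} = \left(145 - 6\right) - \left(8 - 20 - 4 \left(-10\right)\right) = \left(145 - 6\right) - \left(8 - 20 + 40\right) = 139 - 28 = 111$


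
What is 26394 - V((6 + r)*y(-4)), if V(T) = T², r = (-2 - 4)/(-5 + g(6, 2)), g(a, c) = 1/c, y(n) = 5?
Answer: 225446/9 ≈ 25050.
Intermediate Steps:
r = 4/3 (r = (-2 - 4)/(-5 + 1/2) = -6/(-5 + ½) = -6/(-9/2) = -6*(-2/9) = 4/3 ≈ 1.3333)
26394 - V((6 + r)*y(-4)) = 26394 - ((6 + 4/3)*5)² = 26394 - ((22/3)*5)² = 26394 - (110/3)² = 26394 - 1*12100/9 = 26394 - 12100/9 = 225446/9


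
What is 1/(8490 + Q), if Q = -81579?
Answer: -1/73089 ≈ -1.3682e-5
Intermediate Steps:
1/(8490 + Q) = 1/(8490 - 81579) = 1/(-73089) = -1/73089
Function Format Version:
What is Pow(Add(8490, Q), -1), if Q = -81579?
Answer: Rational(-1, 73089) ≈ -1.3682e-5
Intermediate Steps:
Pow(Add(8490, Q), -1) = Pow(Add(8490, -81579), -1) = Pow(-73089, -1) = Rational(-1, 73089)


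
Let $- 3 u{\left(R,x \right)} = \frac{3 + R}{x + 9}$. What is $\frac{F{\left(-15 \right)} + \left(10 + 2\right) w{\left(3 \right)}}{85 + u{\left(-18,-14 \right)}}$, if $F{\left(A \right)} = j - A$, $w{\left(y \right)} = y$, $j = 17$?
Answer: $\frac{17}{21} \approx 0.80952$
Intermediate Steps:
$u{\left(R,x \right)} = - \frac{3 + R}{3 \left(9 + x\right)}$ ($u{\left(R,x \right)} = - \frac{\left(3 + R\right) \frac{1}{x + 9}}{3} = - \frac{\left(3 + R\right) \frac{1}{9 + x}}{3} = - \frac{\frac{1}{9 + x} \left(3 + R\right)}{3} = - \frac{3 + R}{3 \left(9 + x\right)}$)
$F{\left(A \right)} = 17 - A$
$\frac{F{\left(-15 \right)} + \left(10 + 2\right) w{\left(3 \right)}}{85 + u{\left(-18,-14 \right)}} = \frac{\left(17 - -15\right) + \left(10 + 2\right) 3}{85 + \frac{-3 - -18}{3 \left(9 - 14\right)}} = \frac{\left(17 + 15\right) + 12 \cdot 3}{85 + \frac{-3 + 18}{3 \left(-5\right)}} = \frac{32 + 36}{85 + \frac{1}{3} \left(- \frac{1}{5}\right) 15} = \frac{68}{85 - 1} = \frac{68}{84} = 68 \cdot \frac{1}{84} = \frac{17}{21}$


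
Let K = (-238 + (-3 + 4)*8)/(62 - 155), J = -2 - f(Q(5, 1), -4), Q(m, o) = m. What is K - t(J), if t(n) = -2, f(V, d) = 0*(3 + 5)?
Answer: 416/93 ≈ 4.4731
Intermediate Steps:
f(V, d) = 0 (f(V, d) = 0*8 = 0)
J = -2 (J = -2 - 1*0 = -2 + 0 = -2)
K = 230/93 (K = (-238 + 1*8)/(-93) = (-238 + 8)*(-1/93) = -230*(-1/93) = 230/93 ≈ 2.4731)
K - t(J) = 230/93 - 1*(-2) = 230/93 + 2 = 416/93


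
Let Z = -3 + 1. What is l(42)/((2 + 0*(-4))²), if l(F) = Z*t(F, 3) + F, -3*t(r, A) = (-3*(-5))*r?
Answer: 231/2 ≈ 115.50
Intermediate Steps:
Z = -2
t(r, A) = -5*r (t(r, A) = -(-3*(-5))*r/3 = -5*r)
l(F) = 11*F (l(F) = -(-10)*F + F = 10*F + F = 11*F)
l(42)/((2 + 0*(-4))²) = (11*42)/((2 + 0*(-4))²) = 462/((2 + 0)²) = 462/(2²) = 462/4 = 462*(¼) = 231/2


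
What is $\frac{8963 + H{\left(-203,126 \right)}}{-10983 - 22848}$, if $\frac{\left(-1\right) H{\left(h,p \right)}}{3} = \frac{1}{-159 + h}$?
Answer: $- \frac{3244609}{12246822} \approx -0.26493$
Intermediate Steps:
$H{\left(h,p \right)} = - \frac{3}{-159 + h}$
$\frac{8963 + H{\left(-203,126 \right)}}{-10983 - 22848} = \frac{8963 - \frac{3}{-159 - 203}}{-10983 - 22848} = \frac{8963 - \frac{3}{-362}}{-33831} = \left(8963 - - \frac{3}{362}\right) \left(- \frac{1}{33831}\right) = \left(8963 + \frac{3}{362}\right) \left(- \frac{1}{33831}\right) = \frac{3244609}{362} \left(- \frac{1}{33831}\right) = - \frac{3244609}{12246822}$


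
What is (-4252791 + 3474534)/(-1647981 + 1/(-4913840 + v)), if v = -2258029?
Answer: 5581557252333/11819103846490 ≈ 0.47225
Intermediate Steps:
(-4252791 + 3474534)/(-1647981 + 1/(-4913840 + v)) = (-4252791 + 3474534)/(-1647981 + 1/(-4913840 - 2258029)) = -778257/(-1647981 + 1/(-7171869)) = -778257/(-1647981 - 1/7171869) = -778257/(-11819103846490/7171869) = -778257*(-7171869/11819103846490) = 5581557252333/11819103846490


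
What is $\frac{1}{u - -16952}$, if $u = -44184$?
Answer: $- \frac{1}{27232} \approx -3.6722 \cdot 10^{-5}$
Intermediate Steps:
$\frac{1}{u - -16952} = \frac{1}{-44184 - -16952} = \frac{1}{-44184 + \left(-20677 + 37629\right)} = \frac{1}{-44184 + 16952} = \frac{1}{-27232} = - \frac{1}{27232}$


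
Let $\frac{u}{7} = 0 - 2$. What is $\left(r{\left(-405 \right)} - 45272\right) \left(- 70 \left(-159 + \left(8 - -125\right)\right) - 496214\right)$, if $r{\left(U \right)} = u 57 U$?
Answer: $-137400991692$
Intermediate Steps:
$u = -14$ ($u = 7 \left(0 - 2\right) = 7 \left(-2\right) = -14$)
$r{\left(U \right)} = - 798 U$ ($r{\left(U \right)} = - 14 \cdot 57 U = - 798 U$)
$\left(r{\left(-405 \right)} - 45272\right) \left(- 70 \left(-159 + \left(8 - -125\right)\right) - 496214\right) = \left(\left(-798\right) \left(-405\right) - 45272\right) \left(- 70 \left(-159 + \left(8 - -125\right)\right) - 496214\right) = \left(323190 - 45272\right) \left(- 70 \left(-159 + \left(8 + 125\right)\right) - 496214\right) = 277918 \left(- 70 \left(-159 + 133\right) - 496214\right) = 277918 \left(\left(-70\right) \left(-26\right) - 496214\right) = 277918 \left(1820 - 496214\right) = 277918 \left(-494394\right) = -137400991692$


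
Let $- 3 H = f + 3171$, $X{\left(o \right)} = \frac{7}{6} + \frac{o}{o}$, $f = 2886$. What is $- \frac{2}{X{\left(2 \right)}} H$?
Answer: $\frac{24228}{13} \approx 1863.7$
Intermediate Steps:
$X{\left(o \right)} = \frac{13}{6}$ ($X{\left(o \right)} = 7 \cdot \frac{1}{6} + 1 = \frac{7}{6} + 1 = \frac{13}{6}$)
$H = -2019$ ($H = - \frac{2886 + 3171}{3} = \left(- \frac{1}{3}\right) 6057 = -2019$)
$- \frac{2}{X{\left(2 \right)}} H = - \frac{2}{\frac{13}{6}} \left(-2019\right) = \left(-2\right) \frac{6}{13} \left(-2019\right) = \left(- \frac{12}{13}\right) \left(-2019\right) = \frac{24228}{13}$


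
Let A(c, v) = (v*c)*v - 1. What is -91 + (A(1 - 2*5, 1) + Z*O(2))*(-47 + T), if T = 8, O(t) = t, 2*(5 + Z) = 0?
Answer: 689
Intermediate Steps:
Z = -5 (Z = -5 + (½)*0 = -5 + 0 = -5)
A(c, v) = -1 + c*v² (A(c, v) = (c*v)*v - 1 = c*v² - 1 = -1 + c*v²)
-91 + (A(1 - 2*5, 1) + Z*O(2))*(-47 + T) = -91 + ((-1 + (1 - 2*5)*1²) - 5*2)*(-47 + 8) = -91 + ((-1 + (1 - 10)*1) - 10)*(-39) = -91 + ((-1 - 9*1) - 10)*(-39) = -91 + ((-1 - 9) - 10)*(-39) = -91 + (-10 - 10)*(-39) = -91 - 20*(-39) = -91 + 780 = 689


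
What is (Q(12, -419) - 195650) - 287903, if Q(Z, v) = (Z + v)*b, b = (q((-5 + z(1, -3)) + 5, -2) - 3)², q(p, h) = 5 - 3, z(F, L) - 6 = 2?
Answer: -483960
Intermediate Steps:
z(F, L) = 8 (z(F, L) = 6 + 2 = 8)
q(p, h) = 2
b = 1 (b = (2 - 3)² = (-1)² = 1)
Q(Z, v) = Z + v (Q(Z, v) = (Z + v)*1 = Z + v)
(Q(12, -419) - 195650) - 287903 = ((12 - 419) - 195650) - 287903 = (-407 - 195650) - 287903 = -196057 - 287903 = -483960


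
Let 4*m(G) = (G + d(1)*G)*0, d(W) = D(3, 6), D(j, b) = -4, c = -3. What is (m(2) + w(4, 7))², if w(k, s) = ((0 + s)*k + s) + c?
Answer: 1024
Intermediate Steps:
d(W) = -4
m(G) = 0 (m(G) = ((G - 4*G)*0)/4 = (-3*G*0)/4 = (¼)*0 = 0)
w(k, s) = -3 + s + k*s (w(k, s) = ((0 + s)*k + s) - 3 = (s*k + s) - 3 = (k*s + s) - 3 = (s + k*s) - 3 = -3 + s + k*s)
(m(2) + w(4, 7))² = (0 + (-3 + 7 + 4*7))² = (0 + (-3 + 7 + 28))² = (0 + 32)² = 32² = 1024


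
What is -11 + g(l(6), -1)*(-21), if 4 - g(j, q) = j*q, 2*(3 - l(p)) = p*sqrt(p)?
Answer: -158 + 63*sqrt(6) ≈ -3.6821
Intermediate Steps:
l(p) = 3 - p**(3/2)/2 (l(p) = 3 - p*sqrt(p)/2 = 3 - p**(3/2)/2)
g(j, q) = 4 - j*q
-11 + g(l(6), -1)*(-21) = -11 + (4 - 1*(3 - 3*sqrt(6))*(-1))*(-21) = -11 + (4 + (3 - 3*sqrt(6)))*(-21) = -11 + (7 - 3*sqrt(6))*(-21) = -11 + (-147 + 63*sqrt(6)) = -158 + 63*sqrt(6)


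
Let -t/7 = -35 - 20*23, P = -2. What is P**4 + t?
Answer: 3481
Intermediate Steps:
t = 3465 (t = -7*(-35 - 20*23) = -7*(-35 - 460) = -7*(-495) = 3465)
P**4 + t = (-2)**4 + 3465 = 16 + 3465 = 3481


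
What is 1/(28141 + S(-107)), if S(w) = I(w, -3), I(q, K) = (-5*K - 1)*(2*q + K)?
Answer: 1/25103 ≈ 3.9836e-5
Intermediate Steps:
I(q, K) = (-1 - 5*K)*(K + 2*q)
S(w) = -42 + 28*w (S(w) = -1*(-3) - 5*(-3)² - 2*w - 10*(-3)*w = 3 - 5*9 - 2*w + 30*w = 3 - 45 - 2*w + 30*w = -42 + 28*w)
1/(28141 + S(-107)) = 1/(28141 + (-42 + 28*(-107))) = 1/(28141 + (-42 - 2996)) = 1/(28141 - 3038) = 1/25103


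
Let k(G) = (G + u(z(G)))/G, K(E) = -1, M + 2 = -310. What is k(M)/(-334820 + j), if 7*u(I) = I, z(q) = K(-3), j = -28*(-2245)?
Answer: -437/118792128 ≈ -3.6787e-6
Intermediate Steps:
M = -312 (M = -2 - 310 = -312)
j = 62860
z(q) = -1
u(I) = I/7
k(G) = (-⅐ + G)/G (k(G) = (G + (⅐)*(-1))/G = (G - ⅐)/G = (-⅐ + G)/G)
k(M)/(-334820 + j) = ((-⅐ - 312)/(-312))/(-334820 + 62860) = -1/312*(-2185/7)/(-271960) = (2185/2184)*(-1/271960) = -437/118792128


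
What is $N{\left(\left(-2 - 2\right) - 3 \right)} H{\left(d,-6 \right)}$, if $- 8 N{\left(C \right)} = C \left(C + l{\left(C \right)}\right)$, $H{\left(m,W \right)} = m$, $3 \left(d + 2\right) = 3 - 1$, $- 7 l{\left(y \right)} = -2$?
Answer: $\frac{47}{6} \approx 7.8333$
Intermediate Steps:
$l{\left(y \right)} = \frac{2}{7}$ ($l{\left(y \right)} = \left(- \frac{1}{7}\right) \left(-2\right) = \frac{2}{7}$)
$d = - \frac{4}{3}$ ($d = -2 + \frac{3 - 1}{3} = -2 + \frac{1}{3} \cdot 2 = -2 + \frac{2}{3} = - \frac{4}{3} \approx -1.3333$)
$N{\left(C \right)} = - \frac{C \left(\frac{2}{7} + C\right)}{8}$ ($N{\left(C \right)} = - \frac{C \left(C + \frac{2}{7}\right)}{8} = - \frac{C \left(\frac{2}{7} + C\right)}{8}$)
$N{\left(\left(-2 - 2\right) - 3 \right)} H{\left(d,-6 \right)} = - \frac{\left(\left(-2 - 2\right) - 3\right) \left(2 + 7 \left(\left(-2 - 2\right) - 3\right)\right)}{56} \left(- \frac{4}{3}\right) = - \frac{\left(-4 - 3\right) \left(2 + 7 \left(-4 - 3\right)\right)}{56} \left(- \frac{4}{3}\right) = \left(- \frac{1}{56}\right) \left(-7\right) \left(2 + 7 \left(-7\right)\right) \left(- \frac{4}{3}\right) = \left(- \frac{1}{56}\right) \left(-7\right) \left(2 - 49\right) \left(- \frac{4}{3}\right) = \left(- \frac{1}{56}\right) \left(-7\right) \left(-47\right) \left(- \frac{4}{3}\right) = \left(- \frac{47}{8}\right) \left(- \frac{4}{3}\right) = \frac{47}{6}$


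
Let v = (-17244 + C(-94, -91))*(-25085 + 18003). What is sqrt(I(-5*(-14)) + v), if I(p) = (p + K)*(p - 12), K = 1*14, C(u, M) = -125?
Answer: sqrt(123012130) ≈ 11091.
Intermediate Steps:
K = 14
v = 123007258 (v = (-17244 - 125)*(-25085 + 18003) = -17369*(-7082) = 123007258)
I(p) = (-12 + p)*(14 + p) (I(p) = (p + 14)*(p - 12) = (14 + p)*(-12 + p) = (-12 + p)*(14 + p))
sqrt(I(-5*(-14)) + v) = sqrt((-168 + (-5*(-14))**2 + 2*(-5*(-14))) + 123007258) = sqrt((-168 + 70**2 + 2*70) + 123007258) = sqrt((-168 + 4900 + 140) + 123007258) = sqrt(4872 + 123007258) = sqrt(123012130)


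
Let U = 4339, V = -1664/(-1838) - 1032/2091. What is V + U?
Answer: 2779579845/640543 ≈ 4339.4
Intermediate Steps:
V = 263768/640543 (V = -1664*(-1/1838) - 1032*1/2091 = 832/919 - 344/697 = 263768/640543 ≈ 0.41179)
V + U = 263768/640543 + 4339 = 2779579845/640543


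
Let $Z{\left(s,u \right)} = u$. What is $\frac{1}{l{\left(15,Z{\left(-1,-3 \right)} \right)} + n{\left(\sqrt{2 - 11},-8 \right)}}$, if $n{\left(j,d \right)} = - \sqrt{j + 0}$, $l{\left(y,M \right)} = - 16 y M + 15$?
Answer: $\frac{1}{735 - \sqrt{3} \sqrt{i}} \approx 0.0013628 + 2.275 \cdot 10^{-6} i$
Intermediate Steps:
$l{\left(y,M \right)} = 15 - 16 M y$ ($l{\left(y,M \right)} = - 16 M y + 15 = 15 - 16 M y$)
$n{\left(j,d \right)} = - \sqrt{j}$
$\frac{1}{l{\left(15,Z{\left(-1,-3 \right)} \right)} + n{\left(\sqrt{2 - 11},-8 \right)}} = \frac{1}{\left(15 - \left(-48\right) 15\right) - \sqrt{\sqrt{2 - 11}}} = \frac{1}{\left(15 + 720\right) - \sqrt{\sqrt{-9}}} = \frac{1}{735 - \sqrt{3 i}} = \frac{1}{735 - \sqrt{3} \sqrt{i}}$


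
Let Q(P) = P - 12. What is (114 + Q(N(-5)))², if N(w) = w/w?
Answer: 10609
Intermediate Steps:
N(w) = 1
Q(P) = -12 + P
(114 + Q(N(-5)))² = (114 + (-12 + 1))² = (114 - 11)² = 103² = 10609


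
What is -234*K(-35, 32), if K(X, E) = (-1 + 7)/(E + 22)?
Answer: -26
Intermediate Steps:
K(X, E) = 6/(22 + E)
-234*K(-35, 32) = -1404/(22 + 32) = -1404/54 = -234*⅑ = -26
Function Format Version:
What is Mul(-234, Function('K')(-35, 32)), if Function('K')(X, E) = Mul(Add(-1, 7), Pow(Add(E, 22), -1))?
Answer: -26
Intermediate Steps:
Function('K')(X, E) = Mul(6, Pow(Add(22, E), -1))
Mul(-234, Function('K')(-35, 32)) = Mul(-234, Mul(6, Pow(Add(22, 32), -1))) = Mul(-234, Mul(6, Pow(54, -1))) = Mul(-234, Mul(6, Rational(1, 54))) = Mul(-234, Rational(1, 9)) = -26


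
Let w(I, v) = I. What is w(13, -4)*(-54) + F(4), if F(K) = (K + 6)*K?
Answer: -662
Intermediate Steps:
F(K) = K*(6 + K) (F(K) = (6 + K)*K = K*(6 + K))
w(13, -4)*(-54) + F(4) = 13*(-54) + 4*(6 + 4) = -702 + 4*10 = -702 + 40 = -662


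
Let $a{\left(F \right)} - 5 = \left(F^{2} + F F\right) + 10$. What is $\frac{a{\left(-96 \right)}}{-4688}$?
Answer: $- \frac{18447}{4688} \approx -3.9349$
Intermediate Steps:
$a{\left(F \right)} = 15 + 2 F^{2}$ ($a{\left(F \right)} = 5 + \left(\left(F^{2} + F F\right) + 10\right) = 5 + \left(\left(F^{2} + F^{2}\right) + 10\right) = 5 + \left(2 F^{2} + 10\right) = 5 + \left(10 + 2 F^{2}\right) = 15 + 2 F^{2}$)
$\frac{a{\left(-96 \right)}}{-4688} = \frac{15 + 2 \left(-96\right)^{2}}{-4688} = \left(15 + 2 \cdot 9216\right) \left(- \frac{1}{4688}\right) = \left(15 + 18432\right) \left(- \frac{1}{4688}\right) = 18447 \left(- \frac{1}{4688}\right) = - \frac{18447}{4688}$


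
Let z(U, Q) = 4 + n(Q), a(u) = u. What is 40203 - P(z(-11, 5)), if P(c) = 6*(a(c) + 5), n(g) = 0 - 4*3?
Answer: 40221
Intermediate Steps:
n(g) = -12 (n(g) = 0 - 12 = -12)
z(U, Q) = -8 (z(U, Q) = 4 - 12 = -8)
P(c) = 30 + 6*c (P(c) = 6*(c + 5) = 6*(5 + c) = 30 + 6*c)
40203 - P(z(-11, 5)) = 40203 - (30 + 6*(-8)) = 40203 - (30 - 48) = 40203 - 1*(-18) = 40203 + 18 = 40221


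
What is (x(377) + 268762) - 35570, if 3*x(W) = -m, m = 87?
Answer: 233163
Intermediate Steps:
x(W) = -29 (x(W) = (-1*87)/3 = (1/3)*(-87) = -29)
(x(377) + 268762) - 35570 = (-29 + 268762) - 35570 = 268733 - 35570 = 233163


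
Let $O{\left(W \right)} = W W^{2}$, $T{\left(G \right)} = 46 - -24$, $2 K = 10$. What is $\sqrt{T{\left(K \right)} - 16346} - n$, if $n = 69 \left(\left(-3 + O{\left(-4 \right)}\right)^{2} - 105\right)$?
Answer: $-302496 + 2 i \sqrt{4069} \approx -3.025 \cdot 10^{5} + 127.58 i$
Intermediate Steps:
$K = 5$ ($K = \frac{1}{2} \cdot 10 = 5$)
$T{\left(G \right)} = 70$ ($T{\left(G \right)} = 46 + 24 = 70$)
$O{\left(W \right)} = W^{3}$
$n = 302496$ ($n = 69 \left(\left(-3 + \left(-4\right)^{3}\right)^{2} - 105\right) = 69 \left(\left(-3 - 64\right)^{2} - 105\right) = 69 \left(\left(-67\right)^{2} - 105\right) = 69 \left(4489 - 105\right) = 69 \cdot 4384 = 302496$)
$\sqrt{T{\left(K \right)} - 16346} - n = \sqrt{70 - 16346} - 302496 = \sqrt{-16276} - 302496 = 2 i \sqrt{4069} - 302496 = -302496 + 2 i \sqrt{4069}$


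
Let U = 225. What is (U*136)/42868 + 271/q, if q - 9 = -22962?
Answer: 3524207/5020149 ≈ 0.70201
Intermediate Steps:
q = -22953 (q = 9 - 22962 = -22953)
(U*136)/42868 + 271/q = (225*136)/42868 + 271/(-22953) = 30600*(1/42868) + 271*(-1/22953) = 7650/10717 - 271/22953 = 3524207/5020149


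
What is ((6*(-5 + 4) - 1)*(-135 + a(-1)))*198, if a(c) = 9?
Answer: 174636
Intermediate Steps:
((6*(-5 + 4) - 1)*(-135 + a(-1)))*198 = ((6*(-5 + 4) - 1)*(-135 + 9))*198 = ((6*(-1) - 1)*(-126))*198 = ((-6 - 1)*(-126))*198 = -7*(-126)*198 = 882*198 = 174636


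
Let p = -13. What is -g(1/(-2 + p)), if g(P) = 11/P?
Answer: 165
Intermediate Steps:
-g(1/(-2 + p)) = -11/(1/(-2 - 13)) = -11/(1/(-15)) = -11/(-1/15) = -11*(-15) = -1*(-165) = 165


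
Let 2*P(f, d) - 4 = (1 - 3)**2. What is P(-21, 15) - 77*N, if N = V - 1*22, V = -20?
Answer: 3238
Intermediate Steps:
N = -42 (N = -20 - 1*22 = -20 - 22 = -42)
P(f, d) = 4 (P(f, d) = 2 + (1 - 3)**2/2 = 2 + (1/2)*(-2)**2 = 2 + (1/2)*4 = 2 + 2 = 4)
P(-21, 15) - 77*N = 4 - 77*(-42) = 4 + 3234 = 3238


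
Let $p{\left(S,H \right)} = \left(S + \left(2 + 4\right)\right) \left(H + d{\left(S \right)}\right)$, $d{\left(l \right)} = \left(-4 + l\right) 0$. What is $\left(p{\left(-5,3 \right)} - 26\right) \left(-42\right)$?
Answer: $966$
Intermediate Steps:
$d{\left(l \right)} = 0$
$p{\left(S,H \right)} = H \left(6 + S\right)$ ($p{\left(S,H \right)} = \left(S + \left(2 + 4\right)\right) \left(H + 0\right) = \left(S + 6\right) H = \left(6 + S\right) H = H \left(6 + S\right)$)
$\left(p{\left(-5,3 \right)} - 26\right) \left(-42\right) = \left(3 \left(6 - 5\right) - 26\right) \left(-42\right) = \left(3 \cdot 1 - 26\right) \left(-42\right) = \left(3 - 26\right) \left(-42\right) = \left(-23\right) \left(-42\right) = 966$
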